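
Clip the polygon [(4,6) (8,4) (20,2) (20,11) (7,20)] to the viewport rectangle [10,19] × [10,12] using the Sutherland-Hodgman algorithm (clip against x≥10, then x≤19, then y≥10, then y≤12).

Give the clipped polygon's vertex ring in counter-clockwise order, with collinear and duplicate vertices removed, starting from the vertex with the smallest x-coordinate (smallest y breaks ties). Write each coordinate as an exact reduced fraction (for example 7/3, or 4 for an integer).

1. After x ≥ 10: [(10,11/3) (20,2) (20,11) (10,233/13)]
2. After x ≤ 19: [(10,11/3) (19,13/6) (19,152/13) (10,233/13)]
3. After y ≥ 10: [(10,10) (19,10) (19,152/13) (10,233/13)]
4. After y ≤ 12: [(10,12) (10,10) (19,10) (19,152/13) (167/9,12)]
5. Canonical ring: [(10,10) (19,10) (19,152/13) (167/9,12) (10,12)]

Clipped polygon: [(10,10) (19,10) (19,152/13) (167/9,12) (10,12)]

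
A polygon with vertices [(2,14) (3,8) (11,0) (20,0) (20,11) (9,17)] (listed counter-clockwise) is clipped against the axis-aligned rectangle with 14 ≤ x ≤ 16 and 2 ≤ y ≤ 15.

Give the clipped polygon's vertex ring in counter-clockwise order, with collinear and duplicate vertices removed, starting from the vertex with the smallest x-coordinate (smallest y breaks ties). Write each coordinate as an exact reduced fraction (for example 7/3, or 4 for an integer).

Clipped polygon: [(14,2) (16,2) (16,145/11) (14,157/11)]

1. After x ≥ 14: [(14,0) (20,0) (20,11) (14,157/11)]
2. After x ≤ 16: [(14,0) (16,0) (16,145/11) (14,157/11)]
3. After y ≥ 2: [(14,2) (16,2) (16,145/11) (14,157/11)]
4. After y ≤ 15: [(14,2) (16,2) (16,145/11) (14,157/11)]
5. Canonical ring: [(14,2) (16,2) (16,145/11) (14,157/11)]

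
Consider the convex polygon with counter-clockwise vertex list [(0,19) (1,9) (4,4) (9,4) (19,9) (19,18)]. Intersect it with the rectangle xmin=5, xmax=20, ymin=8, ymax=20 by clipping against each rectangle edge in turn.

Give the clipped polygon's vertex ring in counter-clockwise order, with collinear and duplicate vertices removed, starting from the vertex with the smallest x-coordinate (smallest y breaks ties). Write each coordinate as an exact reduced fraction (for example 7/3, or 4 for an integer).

Clipped polygon: [(5,8) (17,8) (19,9) (19,18) (5,356/19)]

1. After x ≥ 5: [(5,356/19) (5,4) (9,4) (19,9) (19,18)]
2. After x ≤ 20: [(5,356/19) (5,4) (9,4) (19,9) (19,18)]
3. After y ≥ 8: [(5,356/19) (5,8) (17,8) (19,9) (19,18)]
4. After y ≤ 20: [(5,356/19) (5,8) (17,8) (19,9) (19,18)]
5. Canonical ring: [(5,8) (17,8) (19,9) (19,18) (5,356/19)]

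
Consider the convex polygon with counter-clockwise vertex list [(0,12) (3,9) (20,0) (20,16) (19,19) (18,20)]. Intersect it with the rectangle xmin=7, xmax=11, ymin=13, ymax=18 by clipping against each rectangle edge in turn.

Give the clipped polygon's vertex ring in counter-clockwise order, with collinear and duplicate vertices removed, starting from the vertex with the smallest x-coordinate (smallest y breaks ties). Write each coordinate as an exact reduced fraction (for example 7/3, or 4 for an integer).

Clipped polygon: [(7,13) (11,13) (11,152/9) (7,136/9)]

1. After x ≥ 7: [(7,136/9) (7,117/17) (20,0) (20,16) (19,19) (18,20)]
2. After x ≤ 11: [(11,152/9) (7,136/9) (7,117/17) (11,81/17)]
3. After y ≥ 13: [(11,13) (11,152/9) (7,136/9) (7,13)]
4. After y ≤ 18: [(11,13) (11,152/9) (7,136/9) (7,13)]
5. Canonical ring: [(7,13) (11,13) (11,152/9) (7,136/9)]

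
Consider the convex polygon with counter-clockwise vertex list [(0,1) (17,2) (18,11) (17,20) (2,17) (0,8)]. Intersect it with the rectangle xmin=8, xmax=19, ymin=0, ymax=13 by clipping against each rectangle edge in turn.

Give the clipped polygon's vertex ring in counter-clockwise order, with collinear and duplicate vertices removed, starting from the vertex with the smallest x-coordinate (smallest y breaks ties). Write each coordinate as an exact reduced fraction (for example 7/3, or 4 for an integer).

1. After x ≥ 8: [(8,25/17) (17,2) (18,11) (17,20) (8,91/5)]
2. After x ≤ 19: [(8,25/17) (17,2) (18,11) (17,20) (8,91/5)]
3. After y ≥ 0: [(8,25/17) (17,2) (18,11) (17,20) (8,91/5)]
4. After y ≤ 13: [(8,13) (8,25/17) (17,2) (18,11) (160/9,13)]
5. Canonical ring: [(8,25/17) (17,2) (18,11) (160/9,13) (8,13)]

Clipped polygon: [(8,25/17) (17,2) (18,11) (160/9,13) (8,13)]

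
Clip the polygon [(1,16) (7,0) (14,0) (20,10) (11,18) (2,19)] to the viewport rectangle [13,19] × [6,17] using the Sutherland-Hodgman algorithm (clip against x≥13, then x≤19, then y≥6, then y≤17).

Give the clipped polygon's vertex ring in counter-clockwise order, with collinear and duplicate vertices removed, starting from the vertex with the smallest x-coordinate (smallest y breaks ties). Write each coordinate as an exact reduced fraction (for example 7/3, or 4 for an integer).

Clipped polygon: [(13,6) (88/5,6) (19,25/3) (19,98/9) (13,146/9)]

1. After x ≥ 13: [(13,0) (14,0) (20,10) (13,146/9)]
2. After x ≤ 19: [(13,0) (14,0) (19,25/3) (19,98/9) (13,146/9)]
3. After y ≥ 6: [(13,6) (88/5,6) (19,25/3) (19,98/9) (13,146/9)]
4. After y ≤ 17: [(13,6) (88/5,6) (19,25/3) (19,98/9) (13,146/9)]
5. Canonical ring: [(13,6) (88/5,6) (19,25/3) (19,98/9) (13,146/9)]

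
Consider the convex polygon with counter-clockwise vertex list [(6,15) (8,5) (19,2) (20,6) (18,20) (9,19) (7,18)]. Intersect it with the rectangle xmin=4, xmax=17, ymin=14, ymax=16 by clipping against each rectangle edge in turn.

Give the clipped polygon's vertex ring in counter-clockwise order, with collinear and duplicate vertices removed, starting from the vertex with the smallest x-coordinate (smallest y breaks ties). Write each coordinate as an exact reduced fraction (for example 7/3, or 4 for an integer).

1. After x ≥ 4: [(6,15) (8,5) (19,2) (20,6) (18,20) (9,19) (7,18)]
2. After x ≤ 17: [(6,15) (8,5) (17,28/11) (17,179/9) (9,19) (7,18)]
3. After y ≥ 14: [(6,15) (31/5,14) (17,14) (17,179/9) (9,19) (7,18)]
4. After y ≤ 16: [(19/3,16) (6,15) (31/5,14) (17,14) (17,16)]
5. Canonical ring: [(6,15) (31/5,14) (17,14) (17,16) (19/3,16)]

Clipped polygon: [(6,15) (31/5,14) (17,14) (17,16) (19/3,16)]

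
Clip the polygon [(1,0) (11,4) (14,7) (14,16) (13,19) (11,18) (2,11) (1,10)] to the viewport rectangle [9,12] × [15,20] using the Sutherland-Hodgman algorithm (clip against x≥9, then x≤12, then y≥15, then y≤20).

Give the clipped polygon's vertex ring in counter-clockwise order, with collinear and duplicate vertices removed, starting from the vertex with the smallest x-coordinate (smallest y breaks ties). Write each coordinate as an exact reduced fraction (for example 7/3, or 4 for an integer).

1. After x ≥ 9: [(9,16/5) (11,4) (14,7) (14,16) (13,19) (11,18) (9,148/9)]
2. After x ≤ 12: [(9,16/5) (11,4) (12,5) (12,37/2) (11,18) (9,148/9)]
3. After y ≥ 15: [(9,15) (12,15) (12,37/2) (11,18) (9,148/9)]
4. After y ≤ 20: [(9,15) (12,15) (12,37/2) (11,18) (9,148/9)]
5. Canonical ring: [(9,15) (12,15) (12,37/2) (11,18) (9,148/9)]

Clipped polygon: [(9,15) (12,15) (12,37/2) (11,18) (9,148/9)]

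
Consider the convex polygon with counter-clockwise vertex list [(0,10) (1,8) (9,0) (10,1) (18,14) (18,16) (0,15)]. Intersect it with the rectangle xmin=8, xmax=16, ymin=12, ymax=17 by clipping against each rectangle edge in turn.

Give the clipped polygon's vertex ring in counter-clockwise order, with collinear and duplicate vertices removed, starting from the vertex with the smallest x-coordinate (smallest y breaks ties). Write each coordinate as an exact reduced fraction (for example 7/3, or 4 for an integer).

Clipped polygon: [(8,12) (16,12) (16,143/9) (8,139/9)]

1. After x ≥ 8: [(8,1) (9,0) (10,1) (18,14) (18,16) (8,139/9)]
2. After x ≤ 16: [(8,1) (9,0) (10,1) (16,43/4) (16,143/9) (8,139/9)]
3. After y ≥ 12: [(8,12) (16,12) (16,143/9) (8,139/9)]
4. After y ≤ 17: [(8,12) (16,12) (16,143/9) (8,139/9)]
5. Canonical ring: [(8,12) (16,12) (16,143/9) (8,139/9)]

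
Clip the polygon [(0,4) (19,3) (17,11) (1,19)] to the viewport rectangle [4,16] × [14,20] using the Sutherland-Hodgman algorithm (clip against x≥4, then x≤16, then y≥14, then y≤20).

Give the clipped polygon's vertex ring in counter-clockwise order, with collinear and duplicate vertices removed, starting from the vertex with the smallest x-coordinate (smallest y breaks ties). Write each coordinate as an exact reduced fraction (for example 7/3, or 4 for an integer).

Clipped polygon: [(4,14) (11,14) (4,35/2)]

1. After x ≥ 4: [(4,72/19) (19,3) (17,11) (4,35/2)]
2. After x ≤ 16: [(4,72/19) (16,60/19) (16,23/2) (4,35/2)]
3. After y ≥ 14: [(4,14) (11,14) (4,35/2)]
4. After y ≤ 20: [(4,14) (11,14) (4,35/2)]
5. Canonical ring: [(4,14) (11,14) (4,35/2)]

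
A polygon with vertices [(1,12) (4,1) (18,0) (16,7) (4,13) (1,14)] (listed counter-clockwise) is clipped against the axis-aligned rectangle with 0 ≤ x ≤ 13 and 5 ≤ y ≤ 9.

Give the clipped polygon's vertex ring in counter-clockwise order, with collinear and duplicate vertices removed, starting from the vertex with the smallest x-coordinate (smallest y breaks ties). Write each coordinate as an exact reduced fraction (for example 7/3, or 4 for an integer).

Clipped polygon: [(20/11,9) (32/11,5) (13,5) (13,17/2) (12,9)]

1. After x ≥ 0: [(1,12) (4,1) (18,0) (16,7) (4,13) (1,14)]
2. After x ≤ 13: [(1,12) (4,1) (13,5/14) (13,17/2) (4,13) (1,14)]
3. After y ≥ 5: [(1,12) (32/11,5) (13,5) (13,17/2) (4,13) (1,14)]
4. After y ≤ 9: [(20/11,9) (32/11,5) (13,5) (13,17/2) (12,9)]
5. Canonical ring: [(20/11,9) (32/11,5) (13,5) (13,17/2) (12,9)]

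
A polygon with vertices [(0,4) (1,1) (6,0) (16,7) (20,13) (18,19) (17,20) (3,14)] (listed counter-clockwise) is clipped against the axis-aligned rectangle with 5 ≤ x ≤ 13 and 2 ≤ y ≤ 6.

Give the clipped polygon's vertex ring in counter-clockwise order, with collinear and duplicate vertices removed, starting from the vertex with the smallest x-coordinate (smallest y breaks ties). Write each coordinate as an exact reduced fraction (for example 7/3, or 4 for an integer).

1. After x ≥ 5: [(5,1/5) (6,0) (16,7) (20,13) (18,19) (17,20) (5,104/7)]
2. After x ≤ 13: [(5,1/5) (6,0) (13,49/10) (13,128/7) (5,104/7)]
3. After y ≥ 2: [(5,2) (62/7,2) (13,49/10) (13,128/7) (5,104/7)]
4. After y ≤ 6: [(5,6) (5,2) (62/7,2) (13,49/10) (13,6)]
5. Canonical ring: [(5,2) (62/7,2) (13,49/10) (13,6) (5,6)]

Clipped polygon: [(5,2) (62/7,2) (13,49/10) (13,6) (5,6)]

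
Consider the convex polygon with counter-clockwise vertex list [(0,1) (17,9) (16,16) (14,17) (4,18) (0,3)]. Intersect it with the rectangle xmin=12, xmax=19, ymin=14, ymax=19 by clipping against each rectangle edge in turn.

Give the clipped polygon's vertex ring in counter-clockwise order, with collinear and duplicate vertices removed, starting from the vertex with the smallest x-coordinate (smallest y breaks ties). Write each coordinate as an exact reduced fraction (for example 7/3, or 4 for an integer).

Clipped polygon: [(12,14) (114/7,14) (16,16) (14,17) (12,86/5)]

1. After x ≥ 12: [(12,113/17) (17,9) (16,16) (14,17) (12,86/5)]
2. After x ≤ 19: [(12,113/17) (17,9) (16,16) (14,17) (12,86/5)]
3. After y ≥ 14: [(12,14) (114/7,14) (16,16) (14,17) (12,86/5)]
4. After y ≤ 19: [(12,14) (114/7,14) (16,16) (14,17) (12,86/5)]
5. Canonical ring: [(12,14) (114/7,14) (16,16) (14,17) (12,86/5)]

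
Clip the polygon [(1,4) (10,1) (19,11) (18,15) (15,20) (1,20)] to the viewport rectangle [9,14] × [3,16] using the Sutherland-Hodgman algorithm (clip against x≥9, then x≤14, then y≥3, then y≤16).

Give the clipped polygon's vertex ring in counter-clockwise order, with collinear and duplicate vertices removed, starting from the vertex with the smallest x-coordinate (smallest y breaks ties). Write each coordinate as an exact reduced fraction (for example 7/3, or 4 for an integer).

Clipped polygon: [(9,3) (59/5,3) (14,49/9) (14,16) (9,16)]

1. After x ≥ 9: [(9,4/3) (10,1) (19,11) (18,15) (15,20) (9,20)]
2. After x ≤ 14: [(9,4/3) (10,1) (14,49/9) (14,20) (9,20)]
3. After y ≥ 3: [(9,3) (59/5,3) (14,49/9) (14,20) (9,20)]
4. After y ≤ 16: [(9,16) (9,3) (59/5,3) (14,49/9) (14,16)]
5. Canonical ring: [(9,3) (59/5,3) (14,49/9) (14,16) (9,16)]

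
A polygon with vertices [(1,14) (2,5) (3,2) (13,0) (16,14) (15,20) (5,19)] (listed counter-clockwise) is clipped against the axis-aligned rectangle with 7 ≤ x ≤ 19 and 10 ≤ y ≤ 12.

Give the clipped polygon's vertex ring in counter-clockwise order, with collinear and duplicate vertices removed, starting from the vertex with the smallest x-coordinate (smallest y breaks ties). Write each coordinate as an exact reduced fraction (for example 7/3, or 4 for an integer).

1. After x ≥ 7: [(7,6/5) (13,0) (16,14) (15,20) (7,96/5)]
2. After x ≤ 19: [(7,6/5) (13,0) (16,14) (15,20) (7,96/5)]
3. After y ≥ 10: [(7,10) (106/7,10) (16,14) (15,20) (7,96/5)]
4. After y ≤ 12: [(7,12) (7,10) (106/7,10) (109/7,12)]
5. Canonical ring: [(7,10) (106/7,10) (109/7,12) (7,12)]

Clipped polygon: [(7,10) (106/7,10) (109/7,12) (7,12)]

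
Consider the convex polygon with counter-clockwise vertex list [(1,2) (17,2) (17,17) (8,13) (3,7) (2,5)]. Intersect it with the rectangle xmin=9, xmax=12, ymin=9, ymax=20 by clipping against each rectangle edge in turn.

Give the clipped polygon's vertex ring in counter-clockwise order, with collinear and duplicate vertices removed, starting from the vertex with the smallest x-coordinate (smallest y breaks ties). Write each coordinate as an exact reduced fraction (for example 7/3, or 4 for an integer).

1. After x ≥ 9: [(9,2) (17,2) (17,17) (9,121/9)]
2. After x ≤ 12: [(9,2) (12,2) (12,133/9) (9,121/9)]
3. After y ≥ 9: [(9,9) (12,9) (12,133/9) (9,121/9)]
4. After y ≤ 20: [(9,9) (12,9) (12,133/9) (9,121/9)]
5. Canonical ring: [(9,9) (12,9) (12,133/9) (9,121/9)]

Clipped polygon: [(9,9) (12,9) (12,133/9) (9,121/9)]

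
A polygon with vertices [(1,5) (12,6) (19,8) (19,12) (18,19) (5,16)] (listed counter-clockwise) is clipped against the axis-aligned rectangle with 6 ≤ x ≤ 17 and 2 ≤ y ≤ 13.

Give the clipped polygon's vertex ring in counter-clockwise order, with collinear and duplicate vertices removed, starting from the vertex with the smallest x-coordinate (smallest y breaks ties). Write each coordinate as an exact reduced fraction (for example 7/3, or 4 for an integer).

Clipped polygon: [(6,60/11) (12,6) (17,52/7) (17,13) (6,13)]

1. After x ≥ 6: [(6,60/11) (12,6) (19,8) (19,12) (18,19) (6,211/13)]
2. After x ≤ 17: [(6,60/11) (12,6) (17,52/7) (17,244/13) (6,211/13)]
3. After y ≥ 2: [(6,60/11) (12,6) (17,52/7) (17,244/13) (6,211/13)]
4. After y ≤ 13: [(6,13) (6,60/11) (12,6) (17,52/7) (17,13)]
5. Canonical ring: [(6,60/11) (12,6) (17,52/7) (17,13) (6,13)]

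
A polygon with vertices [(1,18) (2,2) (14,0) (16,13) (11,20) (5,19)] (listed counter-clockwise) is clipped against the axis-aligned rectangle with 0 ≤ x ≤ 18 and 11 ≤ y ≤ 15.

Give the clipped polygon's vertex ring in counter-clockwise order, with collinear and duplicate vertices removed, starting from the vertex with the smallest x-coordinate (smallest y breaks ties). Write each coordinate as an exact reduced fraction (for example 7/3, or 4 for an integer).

Clipped polygon: [(19/16,15) (23/16,11) (204/13,11) (16,13) (102/7,15)]

1. After x ≥ 0: [(1,18) (2,2) (14,0) (16,13) (11,20) (5,19)]
2. After x ≤ 18: [(1,18) (2,2) (14,0) (16,13) (11,20) (5,19)]
3. After y ≥ 11: [(1,18) (23/16,11) (204/13,11) (16,13) (11,20) (5,19)]
4. After y ≤ 15: [(19/16,15) (23/16,11) (204/13,11) (16,13) (102/7,15)]
5. Canonical ring: [(19/16,15) (23/16,11) (204/13,11) (16,13) (102/7,15)]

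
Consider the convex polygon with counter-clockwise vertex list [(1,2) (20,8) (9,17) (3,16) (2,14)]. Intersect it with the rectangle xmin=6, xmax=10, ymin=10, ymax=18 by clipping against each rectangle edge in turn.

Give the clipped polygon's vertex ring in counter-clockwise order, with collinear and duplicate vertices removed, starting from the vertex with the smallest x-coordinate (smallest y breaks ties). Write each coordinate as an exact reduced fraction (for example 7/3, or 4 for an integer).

Clipped polygon: [(6,10) (10,10) (10,178/11) (9,17) (6,33/2)]

1. After x ≥ 6: [(6,68/19) (20,8) (9,17) (6,33/2)]
2. After x ≤ 10: [(6,68/19) (10,92/19) (10,178/11) (9,17) (6,33/2)]
3. After y ≥ 10: [(6,10) (10,10) (10,178/11) (9,17) (6,33/2)]
4. After y ≤ 18: [(6,10) (10,10) (10,178/11) (9,17) (6,33/2)]
5. Canonical ring: [(6,10) (10,10) (10,178/11) (9,17) (6,33/2)]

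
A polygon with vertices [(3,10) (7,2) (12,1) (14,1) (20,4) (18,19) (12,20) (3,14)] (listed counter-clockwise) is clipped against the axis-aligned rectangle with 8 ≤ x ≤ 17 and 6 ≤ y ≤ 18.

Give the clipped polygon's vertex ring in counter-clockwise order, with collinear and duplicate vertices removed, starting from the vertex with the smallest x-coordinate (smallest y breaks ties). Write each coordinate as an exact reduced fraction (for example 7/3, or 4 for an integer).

1. After x ≥ 8: [(8,9/5) (12,1) (14,1) (20,4) (18,19) (12,20) (8,52/3)]
2. After x ≤ 17: [(8,9/5) (12,1) (14,1) (17,5/2) (17,115/6) (12,20) (8,52/3)]
3. After y ≥ 6: [(8,6) (17,6) (17,115/6) (12,20) (8,52/3)]
4. After y ≤ 18: [(8,6) (17,6) (17,18) (9,18) (8,52/3)]
5. Canonical ring: [(8,6) (17,6) (17,18) (9,18) (8,52/3)]

Clipped polygon: [(8,6) (17,6) (17,18) (9,18) (8,52/3)]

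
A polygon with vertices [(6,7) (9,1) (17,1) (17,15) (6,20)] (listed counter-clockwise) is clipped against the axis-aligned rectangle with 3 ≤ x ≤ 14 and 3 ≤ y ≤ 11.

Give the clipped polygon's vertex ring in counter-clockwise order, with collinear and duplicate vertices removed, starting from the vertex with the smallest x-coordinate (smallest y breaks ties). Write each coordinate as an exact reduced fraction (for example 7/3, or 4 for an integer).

Clipped polygon: [(6,7) (8,3) (14,3) (14,11) (6,11)]

1. After x ≥ 3: [(6,7) (9,1) (17,1) (17,15) (6,20)]
2. After x ≤ 14: [(6,7) (9,1) (14,1) (14,180/11) (6,20)]
3. After y ≥ 3: [(6,7) (8,3) (14,3) (14,180/11) (6,20)]
4. After y ≤ 11: [(6,11) (6,7) (8,3) (14,3) (14,11)]
5. Canonical ring: [(6,7) (8,3) (14,3) (14,11) (6,11)]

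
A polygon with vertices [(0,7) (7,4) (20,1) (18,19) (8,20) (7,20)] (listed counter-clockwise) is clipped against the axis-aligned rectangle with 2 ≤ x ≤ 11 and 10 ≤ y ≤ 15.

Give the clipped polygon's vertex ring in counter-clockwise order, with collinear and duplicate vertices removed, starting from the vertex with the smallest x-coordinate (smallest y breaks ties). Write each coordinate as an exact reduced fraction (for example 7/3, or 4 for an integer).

1. After x ≥ 2: [(2,75/7) (2,43/7) (7,4) (20,1) (18,19) (8,20) (7,20)]
2. After x ≤ 11: [(2,75/7) (2,43/7) (7,4) (11,40/13) (11,197/10) (8,20) (7,20)]
3. After y ≥ 10: [(2,75/7) (2,10) (11,10) (11,197/10) (8,20) (7,20)]
4. After y ≤ 15: [(56/13,15) (2,75/7) (2,10) (11,10) (11,15)]
5. Canonical ring: [(2,10) (11,10) (11,15) (56/13,15) (2,75/7)]

Clipped polygon: [(2,10) (11,10) (11,15) (56/13,15) (2,75/7)]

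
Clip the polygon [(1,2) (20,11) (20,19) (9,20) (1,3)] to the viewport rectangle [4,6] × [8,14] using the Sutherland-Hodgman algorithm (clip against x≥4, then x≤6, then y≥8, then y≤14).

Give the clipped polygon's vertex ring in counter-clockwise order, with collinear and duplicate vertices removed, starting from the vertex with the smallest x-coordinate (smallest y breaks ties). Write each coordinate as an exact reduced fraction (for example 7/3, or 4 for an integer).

Clipped polygon: [(4,8) (6,8) (6,109/8) (4,75/8)]

1. After x ≥ 4: [(4,65/19) (20,11) (20,19) (9,20) (4,75/8)]
2. After x ≤ 6: [(4,65/19) (6,83/19) (6,109/8) (4,75/8)]
3. After y ≥ 8: [(4,8) (6,8) (6,109/8) (4,75/8)]
4. After y ≤ 14: [(4,8) (6,8) (6,109/8) (4,75/8)]
5. Canonical ring: [(4,8) (6,8) (6,109/8) (4,75/8)]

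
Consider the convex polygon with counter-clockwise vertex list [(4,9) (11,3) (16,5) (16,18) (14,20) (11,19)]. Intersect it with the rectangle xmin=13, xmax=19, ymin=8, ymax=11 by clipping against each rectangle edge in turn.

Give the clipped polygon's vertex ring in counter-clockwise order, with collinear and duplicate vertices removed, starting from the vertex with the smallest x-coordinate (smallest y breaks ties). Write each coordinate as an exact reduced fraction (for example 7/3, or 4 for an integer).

Clipped polygon: [(13,8) (16,8) (16,11) (13,11)]

1. After x ≥ 13: [(13,19/5) (16,5) (16,18) (14,20) (13,59/3)]
2. After x ≤ 19: [(13,19/5) (16,5) (16,18) (14,20) (13,59/3)]
3. After y ≥ 8: [(13,8) (16,8) (16,18) (14,20) (13,59/3)]
4. After y ≤ 11: [(13,11) (13,8) (16,8) (16,11)]
5. Canonical ring: [(13,8) (16,8) (16,11) (13,11)]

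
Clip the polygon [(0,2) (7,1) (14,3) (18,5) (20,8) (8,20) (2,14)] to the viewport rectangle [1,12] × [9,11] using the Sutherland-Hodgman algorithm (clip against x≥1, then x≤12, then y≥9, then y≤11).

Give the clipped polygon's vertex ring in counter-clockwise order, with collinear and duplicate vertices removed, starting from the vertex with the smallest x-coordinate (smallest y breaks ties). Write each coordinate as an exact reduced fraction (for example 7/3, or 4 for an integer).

1. After x ≥ 1: [(1,8) (1,13/7) (7,1) (14,3) (18,5) (20,8) (8,20) (2,14)]
2. After x ≤ 12: [(1,8) (1,13/7) (7,1) (12,17/7) (12,16) (8,20) (2,14)]
3. After y ≥ 9: [(7/6,9) (12,9) (12,16) (8,20) (2,14)]
4. After y ≤ 11: [(3/2,11) (7/6,9) (12,9) (12,11)]
5. Canonical ring: [(7/6,9) (12,9) (12,11) (3/2,11)]

Clipped polygon: [(7/6,9) (12,9) (12,11) (3/2,11)]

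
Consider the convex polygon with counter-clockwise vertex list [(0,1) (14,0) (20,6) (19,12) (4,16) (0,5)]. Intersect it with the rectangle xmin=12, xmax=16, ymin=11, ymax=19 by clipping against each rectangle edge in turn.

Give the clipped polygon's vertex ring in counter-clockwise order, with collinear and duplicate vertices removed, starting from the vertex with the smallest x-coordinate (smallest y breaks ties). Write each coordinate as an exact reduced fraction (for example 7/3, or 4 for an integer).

1. After x ≥ 12: [(12,1/7) (14,0) (20,6) (19,12) (12,208/15)]
2. After x ≤ 16: [(12,1/7) (14,0) (16,2) (16,64/5) (12,208/15)]
3. After y ≥ 11: [(12,11) (16,11) (16,64/5) (12,208/15)]
4. After y ≤ 19: [(12,11) (16,11) (16,64/5) (12,208/15)]
5. Canonical ring: [(12,11) (16,11) (16,64/5) (12,208/15)]

Clipped polygon: [(12,11) (16,11) (16,64/5) (12,208/15)]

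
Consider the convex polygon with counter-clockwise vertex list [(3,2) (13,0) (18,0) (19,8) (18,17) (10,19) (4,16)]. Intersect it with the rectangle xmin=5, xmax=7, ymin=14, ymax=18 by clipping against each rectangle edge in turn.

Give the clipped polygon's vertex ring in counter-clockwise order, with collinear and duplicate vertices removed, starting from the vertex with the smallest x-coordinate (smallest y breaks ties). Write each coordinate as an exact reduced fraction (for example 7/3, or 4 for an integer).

1. After x ≥ 5: [(5,8/5) (13,0) (18,0) (19,8) (18,17) (10,19) (5,33/2)]
2. After x ≤ 7: [(5,8/5) (7,6/5) (7,35/2) (5,33/2)]
3. After y ≥ 14: [(5,14) (7,14) (7,35/2) (5,33/2)]
4. After y ≤ 18: [(5,14) (7,14) (7,35/2) (5,33/2)]
5. Canonical ring: [(5,14) (7,14) (7,35/2) (5,33/2)]

Clipped polygon: [(5,14) (7,14) (7,35/2) (5,33/2)]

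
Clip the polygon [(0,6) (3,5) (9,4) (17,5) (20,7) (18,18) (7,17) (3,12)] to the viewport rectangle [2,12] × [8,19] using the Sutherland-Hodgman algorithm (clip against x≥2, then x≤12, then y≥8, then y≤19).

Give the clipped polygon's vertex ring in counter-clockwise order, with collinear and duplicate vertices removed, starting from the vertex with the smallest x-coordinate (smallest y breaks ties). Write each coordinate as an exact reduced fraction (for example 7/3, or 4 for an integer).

Clipped polygon: [(2,8) (12,8) (12,192/11) (7,17) (3,12) (2,10)]

1. After x ≥ 2: [(2,10) (2,16/3) (3,5) (9,4) (17,5) (20,7) (18,18) (7,17) (3,12)]
2. After x ≤ 12: [(2,10) (2,16/3) (3,5) (9,4) (12,35/8) (12,192/11) (7,17) (3,12)]
3. After y ≥ 8: [(2,10) (2,8) (12,8) (12,192/11) (7,17) (3,12)]
4. After y ≤ 19: [(2,10) (2,8) (12,8) (12,192/11) (7,17) (3,12)]
5. Canonical ring: [(2,8) (12,8) (12,192/11) (7,17) (3,12) (2,10)]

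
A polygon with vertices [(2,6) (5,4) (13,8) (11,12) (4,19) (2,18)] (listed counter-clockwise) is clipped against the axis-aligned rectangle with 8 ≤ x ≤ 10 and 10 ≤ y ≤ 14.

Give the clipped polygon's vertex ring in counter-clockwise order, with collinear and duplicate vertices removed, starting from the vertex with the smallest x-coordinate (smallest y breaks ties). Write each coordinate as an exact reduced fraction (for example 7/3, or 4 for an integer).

1. After x ≥ 8: [(8,11/2) (13,8) (11,12) (8,15)]
2. After x ≤ 10: [(8,11/2) (10,13/2) (10,13) (8,15)]
3. After y ≥ 10: [(8,10) (10,10) (10,13) (8,15)]
4. After y ≤ 14: [(8,14) (8,10) (10,10) (10,13) (9,14)]
5. Canonical ring: [(8,10) (10,10) (10,13) (9,14) (8,14)]

Clipped polygon: [(8,10) (10,10) (10,13) (9,14) (8,14)]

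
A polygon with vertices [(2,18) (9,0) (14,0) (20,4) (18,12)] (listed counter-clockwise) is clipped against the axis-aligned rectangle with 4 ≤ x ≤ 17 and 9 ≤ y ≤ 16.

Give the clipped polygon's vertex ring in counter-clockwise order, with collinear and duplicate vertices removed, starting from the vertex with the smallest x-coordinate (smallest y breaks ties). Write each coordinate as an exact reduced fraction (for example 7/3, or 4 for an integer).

1. After x ≥ 4: [(4,69/4) (4,90/7) (9,0) (14,0) (20,4) (18,12)]
2. After x ≤ 17: [(17,99/8) (4,69/4) (4,90/7) (9,0) (14,0) (17,2)]
3. After y ≥ 9: [(17,9) (17,99/8) (4,69/4) (4,90/7) (11/2,9)]
4. After y ≤ 16: [(17,9) (17,99/8) (22/3,16) (4,16) (4,90/7) (11/2,9)]
5. Canonical ring: [(4,90/7) (11/2,9) (17,9) (17,99/8) (22/3,16) (4,16)]

Clipped polygon: [(4,90/7) (11/2,9) (17,9) (17,99/8) (22/3,16) (4,16)]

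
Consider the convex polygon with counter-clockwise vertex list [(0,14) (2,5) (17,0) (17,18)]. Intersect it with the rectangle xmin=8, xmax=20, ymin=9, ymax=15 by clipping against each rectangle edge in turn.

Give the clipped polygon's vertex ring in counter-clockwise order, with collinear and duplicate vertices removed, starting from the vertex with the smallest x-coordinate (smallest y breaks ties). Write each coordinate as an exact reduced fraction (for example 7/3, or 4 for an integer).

1. After x ≥ 8: [(8,270/17) (8,3) (17,0) (17,18)]
2. After x ≤ 20: [(8,270/17) (8,3) (17,0) (17,18)]
3. After y ≥ 9: [(8,270/17) (8,9) (17,9) (17,18)]
4. After y ≤ 15: [(8,15) (8,9) (17,9) (17,15)]
5. Canonical ring: [(8,9) (17,9) (17,15) (8,15)]

Clipped polygon: [(8,9) (17,9) (17,15) (8,15)]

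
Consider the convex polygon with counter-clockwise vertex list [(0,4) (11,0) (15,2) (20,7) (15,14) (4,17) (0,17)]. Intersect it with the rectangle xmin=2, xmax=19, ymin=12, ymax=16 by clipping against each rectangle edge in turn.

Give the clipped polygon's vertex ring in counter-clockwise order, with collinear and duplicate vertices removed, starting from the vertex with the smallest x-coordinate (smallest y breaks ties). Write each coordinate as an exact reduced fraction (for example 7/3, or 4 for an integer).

1. After x ≥ 2: [(2,36/11) (11,0) (15,2) (20,7) (15,14) (4,17) (2,17)]
2. After x ≤ 19: [(2,36/11) (11,0) (15,2) (19,6) (19,42/5) (15,14) (4,17) (2,17)]
3. After y ≥ 12: [(2,12) (115/7,12) (15,14) (4,17) (2,17)]
4. After y ≤ 16: [(2,16) (2,12) (115/7,12) (15,14) (23/3,16)]
5. Canonical ring: [(2,12) (115/7,12) (15,14) (23/3,16) (2,16)]

Clipped polygon: [(2,12) (115/7,12) (15,14) (23/3,16) (2,16)]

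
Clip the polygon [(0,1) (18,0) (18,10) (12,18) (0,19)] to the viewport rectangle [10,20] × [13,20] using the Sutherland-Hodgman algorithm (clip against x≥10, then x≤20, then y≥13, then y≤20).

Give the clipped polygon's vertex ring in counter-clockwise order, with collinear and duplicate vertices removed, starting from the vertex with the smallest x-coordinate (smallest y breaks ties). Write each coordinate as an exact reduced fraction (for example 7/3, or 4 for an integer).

Clipped polygon: [(10,13) (63/4,13) (12,18) (10,109/6)]

1. After x ≥ 10: [(10,4/9) (18,0) (18,10) (12,18) (10,109/6)]
2. After x ≤ 20: [(10,4/9) (18,0) (18,10) (12,18) (10,109/6)]
3. After y ≥ 13: [(10,13) (63/4,13) (12,18) (10,109/6)]
4. After y ≤ 20: [(10,13) (63/4,13) (12,18) (10,109/6)]
5. Canonical ring: [(10,13) (63/4,13) (12,18) (10,109/6)]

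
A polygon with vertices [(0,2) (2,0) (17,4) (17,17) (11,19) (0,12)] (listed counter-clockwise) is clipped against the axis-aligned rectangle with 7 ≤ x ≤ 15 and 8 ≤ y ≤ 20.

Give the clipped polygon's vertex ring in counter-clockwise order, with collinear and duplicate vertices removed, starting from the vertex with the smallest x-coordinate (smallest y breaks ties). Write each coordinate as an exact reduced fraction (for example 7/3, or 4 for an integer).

1. After x ≥ 7: [(7,4/3) (17,4) (17,17) (11,19) (7,181/11)]
2. After x ≤ 15: [(7,4/3) (15,52/15) (15,53/3) (11,19) (7,181/11)]
3. After y ≥ 8: [(7,8) (15,8) (15,53/3) (11,19) (7,181/11)]
4. After y ≤ 20: [(7,8) (15,8) (15,53/3) (11,19) (7,181/11)]
5. Canonical ring: [(7,8) (15,8) (15,53/3) (11,19) (7,181/11)]

Clipped polygon: [(7,8) (15,8) (15,53/3) (11,19) (7,181/11)]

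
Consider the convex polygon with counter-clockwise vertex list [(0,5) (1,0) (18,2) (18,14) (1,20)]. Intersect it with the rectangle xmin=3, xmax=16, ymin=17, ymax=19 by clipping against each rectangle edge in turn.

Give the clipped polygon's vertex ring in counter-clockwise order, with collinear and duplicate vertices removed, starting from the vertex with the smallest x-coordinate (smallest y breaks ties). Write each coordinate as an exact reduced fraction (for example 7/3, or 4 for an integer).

Clipped polygon: [(3,17) (19/2,17) (23/6,19) (3,19)]

1. After x ≥ 3: [(3,4/17) (18,2) (18,14) (3,328/17)]
2. After x ≤ 16: [(3,4/17) (16,30/17) (16,250/17) (3,328/17)]
3. After y ≥ 17: [(3,17) (19/2,17) (3,328/17)]
4. After y ≤ 19: [(3,19) (3,17) (19/2,17) (23/6,19)]
5. Canonical ring: [(3,17) (19/2,17) (23/6,19) (3,19)]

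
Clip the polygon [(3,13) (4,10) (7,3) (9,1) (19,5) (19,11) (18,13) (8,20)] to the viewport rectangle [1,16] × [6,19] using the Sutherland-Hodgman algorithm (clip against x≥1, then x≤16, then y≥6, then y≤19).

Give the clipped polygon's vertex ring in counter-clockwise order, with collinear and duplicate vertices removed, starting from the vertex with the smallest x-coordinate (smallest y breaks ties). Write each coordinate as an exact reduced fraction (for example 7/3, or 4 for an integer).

1. After x ≥ 1: [(3,13) (4,10) (7,3) (9,1) (19,5) (19,11) (18,13) (8,20)]
2. After x ≤ 16: [(3,13) (4,10) (7,3) (9,1) (16,19/5) (16,72/5) (8,20)]
3. After y ≥ 6: [(3,13) (4,10) (40/7,6) (16,6) (16,72/5) (8,20)]
4. After y ≤ 19: [(51/7,19) (3,13) (4,10) (40/7,6) (16,6) (16,72/5) (66/7,19)]
5. Canonical ring: [(3,13) (4,10) (40/7,6) (16,6) (16,72/5) (66/7,19) (51/7,19)]

Clipped polygon: [(3,13) (4,10) (40/7,6) (16,6) (16,72/5) (66/7,19) (51/7,19)]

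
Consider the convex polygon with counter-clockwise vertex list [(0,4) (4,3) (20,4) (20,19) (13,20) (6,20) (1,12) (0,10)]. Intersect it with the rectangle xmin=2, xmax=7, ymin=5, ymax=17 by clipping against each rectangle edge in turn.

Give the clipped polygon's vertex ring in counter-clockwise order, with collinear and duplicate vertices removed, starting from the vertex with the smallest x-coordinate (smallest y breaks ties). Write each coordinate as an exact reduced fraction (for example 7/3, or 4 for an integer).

Clipped polygon: [(2,5) (7,5) (7,17) (33/8,17) (2,68/5)]

1. After x ≥ 2: [(2,7/2) (4,3) (20,4) (20,19) (13,20) (6,20) (2,68/5)]
2. After x ≤ 7: [(2,7/2) (4,3) (7,51/16) (7,20) (6,20) (2,68/5)]
3. After y ≥ 5: [(2,5) (7,5) (7,20) (6,20) (2,68/5)]
4. After y ≤ 17: [(2,5) (7,5) (7,17) (33/8,17) (2,68/5)]
5. Canonical ring: [(2,5) (7,5) (7,17) (33/8,17) (2,68/5)]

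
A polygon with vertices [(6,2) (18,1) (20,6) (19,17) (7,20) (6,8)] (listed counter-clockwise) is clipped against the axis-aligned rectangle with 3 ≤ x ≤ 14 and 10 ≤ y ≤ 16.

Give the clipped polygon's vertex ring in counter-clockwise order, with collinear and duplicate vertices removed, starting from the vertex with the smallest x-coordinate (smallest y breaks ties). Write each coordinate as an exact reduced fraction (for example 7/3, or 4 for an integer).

Clipped polygon: [(37/6,10) (14,10) (14,16) (20/3,16)]

1. After x ≥ 3: [(6,2) (18,1) (20,6) (19,17) (7,20) (6,8)]
2. After x ≤ 14: [(6,2) (14,4/3) (14,73/4) (7,20) (6,8)]
3. After y ≥ 10: [(14,10) (14,73/4) (7,20) (37/6,10)]
4. After y ≤ 16: [(14,10) (14,16) (20/3,16) (37/6,10)]
5. Canonical ring: [(37/6,10) (14,10) (14,16) (20/3,16)]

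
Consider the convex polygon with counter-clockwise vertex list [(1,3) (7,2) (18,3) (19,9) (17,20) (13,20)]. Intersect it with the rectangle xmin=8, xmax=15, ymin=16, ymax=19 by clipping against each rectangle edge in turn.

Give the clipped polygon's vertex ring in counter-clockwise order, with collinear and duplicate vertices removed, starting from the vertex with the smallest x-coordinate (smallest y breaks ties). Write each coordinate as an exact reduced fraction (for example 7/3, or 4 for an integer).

Clipped polygon: [(173/17,16) (15,16) (15,19) (209/17,19)]

1. After x ≥ 8: [(8,155/12) (8,23/11) (18,3) (19,9) (17,20) (13,20)]
2. After x ≤ 15: [(8,155/12) (8,23/11) (15,30/11) (15,20) (13,20)]
3. After y ≥ 16: [(173/17,16) (15,16) (15,20) (13,20)]
4. After y ≤ 19: [(209/17,19) (173/17,16) (15,16) (15,19)]
5. Canonical ring: [(173/17,16) (15,16) (15,19) (209/17,19)]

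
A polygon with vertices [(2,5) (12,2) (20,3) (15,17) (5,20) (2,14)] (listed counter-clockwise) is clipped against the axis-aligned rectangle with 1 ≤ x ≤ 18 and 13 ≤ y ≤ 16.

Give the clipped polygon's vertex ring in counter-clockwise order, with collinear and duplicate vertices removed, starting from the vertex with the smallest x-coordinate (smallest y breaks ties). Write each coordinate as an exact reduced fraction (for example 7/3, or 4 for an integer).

1. After x ≥ 1: [(2,5) (12,2) (20,3) (15,17) (5,20) (2,14)]
2. After x ≤ 18: [(2,5) (12,2) (18,11/4) (18,43/5) (15,17) (5,20) (2,14)]
3. After y ≥ 13: [(2,13) (115/7,13) (15,17) (5,20) (2,14)]
4. After y ≤ 16: [(2,13) (115/7,13) (215/14,16) (3,16) (2,14)]
5. Canonical ring: [(2,13) (115/7,13) (215/14,16) (3,16) (2,14)]

Clipped polygon: [(2,13) (115/7,13) (215/14,16) (3,16) (2,14)]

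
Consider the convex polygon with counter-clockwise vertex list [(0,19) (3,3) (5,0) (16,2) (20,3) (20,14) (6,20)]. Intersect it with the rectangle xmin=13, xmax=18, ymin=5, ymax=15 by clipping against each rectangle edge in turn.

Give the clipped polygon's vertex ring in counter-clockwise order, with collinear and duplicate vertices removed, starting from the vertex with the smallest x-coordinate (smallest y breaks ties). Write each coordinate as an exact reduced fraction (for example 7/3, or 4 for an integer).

Clipped polygon: [(13,5) (18,5) (18,104/7) (53/3,15) (13,15)]

1. After x ≥ 13: [(13,16/11) (16,2) (20,3) (20,14) (13,17)]
2. After x ≤ 18: [(13,16/11) (16,2) (18,5/2) (18,104/7) (13,17)]
3. After y ≥ 5: [(13,5) (18,5) (18,104/7) (13,17)]
4. After y ≤ 15: [(13,15) (13,5) (18,5) (18,104/7) (53/3,15)]
5. Canonical ring: [(13,5) (18,5) (18,104/7) (53/3,15) (13,15)]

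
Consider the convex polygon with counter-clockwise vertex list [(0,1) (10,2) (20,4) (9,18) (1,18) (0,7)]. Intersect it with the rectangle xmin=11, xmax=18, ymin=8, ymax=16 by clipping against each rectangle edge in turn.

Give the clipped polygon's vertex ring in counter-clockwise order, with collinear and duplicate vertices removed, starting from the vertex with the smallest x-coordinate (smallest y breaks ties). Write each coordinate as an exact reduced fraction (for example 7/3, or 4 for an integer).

Clipped polygon: [(11,8) (118/7,8) (11,170/11)]

1. After x ≥ 11: [(11,11/5) (20,4) (11,170/11)]
2. After x ≤ 18: [(11,11/5) (18,18/5) (18,72/11) (11,170/11)]
3. After y ≥ 8: [(11,8) (118/7,8) (11,170/11)]
4. After y ≤ 16: [(11,8) (118/7,8) (11,170/11)]
5. Canonical ring: [(11,8) (118/7,8) (11,170/11)]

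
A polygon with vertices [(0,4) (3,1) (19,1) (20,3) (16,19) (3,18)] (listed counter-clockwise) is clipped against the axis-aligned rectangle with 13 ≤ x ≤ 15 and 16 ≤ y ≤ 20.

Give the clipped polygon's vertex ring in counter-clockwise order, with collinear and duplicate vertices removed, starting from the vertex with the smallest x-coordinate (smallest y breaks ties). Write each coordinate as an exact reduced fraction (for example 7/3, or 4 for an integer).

1. After x ≥ 13: [(13,1) (19,1) (20,3) (16,19) (13,244/13)]
2. After x ≤ 15: [(13,1) (15,1) (15,246/13) (13,244/13)]
3. After y ≥ 16: [(13,16) (15,16) (15,246/13) (13,244/13)]
4. After y ≤ 20: [(13,16) (15,16) (15,246/13) (13,244/13)]
5. Canonical ring: [(13,16) (15,16) (15,246/13) (13,244/13)]

Clipped polygon: [(13,16) (15,16) (15,246/13) (13,244/13)]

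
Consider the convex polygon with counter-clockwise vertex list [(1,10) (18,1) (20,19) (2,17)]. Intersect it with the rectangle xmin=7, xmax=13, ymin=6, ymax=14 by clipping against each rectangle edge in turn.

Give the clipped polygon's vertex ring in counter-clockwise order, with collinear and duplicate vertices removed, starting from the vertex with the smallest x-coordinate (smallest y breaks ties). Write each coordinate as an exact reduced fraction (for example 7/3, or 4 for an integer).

Clipped polygon: [(7,116/17) (77/9,6) (13,6) (13,14) (7,14)]

1. After x ≥ 7: [(7,116/17) (18,1) (20,19) (7,158/9)]
2. After x ≤ 13: [(7,116/17) (13,62/17) (13,164/9) (7,158/9)]
3. After y ≥ 6: [(7,116/17) (77/9,6) (13,6) (13,164/9) (7,158/9)]
4. After y ≤ 14: [(7,14) (7,116/17) (77/9,6) (13,6) (13,14)]
5. Canonical ring: [(7,116/17) (77/9,6) (13,6) (13,14) (7,14)]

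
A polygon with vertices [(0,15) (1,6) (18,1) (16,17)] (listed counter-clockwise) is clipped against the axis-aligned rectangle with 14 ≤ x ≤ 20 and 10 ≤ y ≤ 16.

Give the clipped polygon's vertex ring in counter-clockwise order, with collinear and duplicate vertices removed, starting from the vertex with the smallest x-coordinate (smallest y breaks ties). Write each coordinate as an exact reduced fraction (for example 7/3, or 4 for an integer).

1. After x ≥ 14: [(14,67/4) (14,37/17) (18,1) (16,17)]
2. After x ≤ 20: [(14,67/4) (14,37/17) (18,1) (16,17)]
3. After y ≥ 10: [(14,67/4) (14,10) (135/8,10) (16,17)]
4. After y ≤ 16: [(14,16) (14,10) (135/8,10) (129/8,16)]
5. Canonical ring: [(14,10) (135/8,10) (129/8,16) (14,16)]

Clipped polygon: [(14,10) (135/8,10) (129/8,16) (14,16)]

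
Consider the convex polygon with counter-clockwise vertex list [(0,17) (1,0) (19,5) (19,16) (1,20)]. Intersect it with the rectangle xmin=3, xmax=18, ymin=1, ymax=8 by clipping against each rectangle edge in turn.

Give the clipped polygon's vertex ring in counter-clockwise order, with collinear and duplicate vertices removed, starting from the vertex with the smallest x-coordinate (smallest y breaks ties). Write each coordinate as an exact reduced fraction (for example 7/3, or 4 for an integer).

1. After x ≥ 3: [(3,5/9) (19,5) (19,16) (3,176/9)]
2. After x ≤ 18: [(3,5/9) (18,85/18) (18,146/9) (3,176/9)]
3. After y ≥ 1: [(3,1) (23/5,1) (18,85/18) (18,146/9) (3,176/9)]
4. After y ≤ 8: [(3,8) (3,1) (23/5,1) (18,85/18) (18,8)]
5. Canonical ring: [(3,1) (23/5,1) (18,85/18) (18,8) (3,8)]

Clipped polygon: [(3,1) (23/5,1) (18,85/18) (18,8) (3,8)]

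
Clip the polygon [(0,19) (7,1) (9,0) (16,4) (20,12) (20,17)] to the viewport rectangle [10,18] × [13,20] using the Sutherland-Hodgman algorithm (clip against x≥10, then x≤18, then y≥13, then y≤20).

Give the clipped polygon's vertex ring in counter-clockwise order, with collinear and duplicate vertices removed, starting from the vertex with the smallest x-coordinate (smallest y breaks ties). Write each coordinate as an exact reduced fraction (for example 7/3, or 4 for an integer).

1. After x ≥ 10: [(10,18) (10,4/7) (16,4) (20,12) (20,17)]
2. After x ≤ 18: [(18,86/5) (10,18) (10,4/7) (16,4) (18,8)]
3. After y ≥ 13: [(18,13) (18,86/5) (10,18) (10,13)]
4. After y ≤ 20: [(18,13) (18,86/5) (10,18) (10,13)]
5. Canonical ring: [(10,13) (18,13) (18,86/5) (10,18)]

Clipped polygon: [(10,13) (18,13) (18,86/5) (10,18)]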